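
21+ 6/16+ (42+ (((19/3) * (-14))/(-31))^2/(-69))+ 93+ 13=808072207/4774248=169.26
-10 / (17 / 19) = -190 / 17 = -11.18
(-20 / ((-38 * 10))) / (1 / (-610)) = -610 / 19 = -32.11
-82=-82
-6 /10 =-3 /5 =-0.60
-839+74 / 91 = -838.19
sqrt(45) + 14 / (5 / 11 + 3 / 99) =3* sqrt(5) + 231 / 8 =35.58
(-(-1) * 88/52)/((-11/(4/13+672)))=-103.43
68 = 68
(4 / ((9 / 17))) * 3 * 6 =136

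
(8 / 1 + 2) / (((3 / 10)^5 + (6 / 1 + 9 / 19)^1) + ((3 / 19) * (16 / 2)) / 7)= 133000000 / 88532319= 1.50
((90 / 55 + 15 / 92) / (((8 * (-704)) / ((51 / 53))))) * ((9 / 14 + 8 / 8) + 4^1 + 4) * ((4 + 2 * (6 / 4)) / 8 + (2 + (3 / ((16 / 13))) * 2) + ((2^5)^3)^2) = -7692645419212185 / 2416623616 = -3183220.33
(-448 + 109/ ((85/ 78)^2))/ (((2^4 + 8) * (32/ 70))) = -4503877/ 138720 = -32.47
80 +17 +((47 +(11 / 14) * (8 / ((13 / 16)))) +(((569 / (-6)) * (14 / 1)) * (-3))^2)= 1443664107 / 91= 15864440.74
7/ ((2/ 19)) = 133/ 2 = 66.50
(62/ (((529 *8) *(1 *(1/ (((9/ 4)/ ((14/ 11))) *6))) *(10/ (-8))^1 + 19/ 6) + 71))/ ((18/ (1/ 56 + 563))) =-1040457/ 227780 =-4.57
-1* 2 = -2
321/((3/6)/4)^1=2568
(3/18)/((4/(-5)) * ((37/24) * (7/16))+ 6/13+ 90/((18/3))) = 1040/93113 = 0.01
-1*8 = -8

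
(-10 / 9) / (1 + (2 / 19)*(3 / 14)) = -665 / 612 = -1.09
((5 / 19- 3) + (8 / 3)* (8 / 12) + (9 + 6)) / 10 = 2401 / 1710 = 1.40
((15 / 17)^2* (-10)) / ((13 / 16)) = -36000 / 3757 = -9.58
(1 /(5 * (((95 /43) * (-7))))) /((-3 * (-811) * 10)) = -43 /80897250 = -0.00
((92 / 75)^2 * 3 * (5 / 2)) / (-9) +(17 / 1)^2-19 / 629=610784822 / 2122875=287.72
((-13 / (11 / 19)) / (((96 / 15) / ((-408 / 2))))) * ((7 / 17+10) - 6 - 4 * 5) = -981825 / 88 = -11157.10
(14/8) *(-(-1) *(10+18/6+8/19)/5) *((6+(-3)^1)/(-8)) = -1071/608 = -1.76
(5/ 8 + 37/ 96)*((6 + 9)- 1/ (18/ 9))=2813/ 192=14.65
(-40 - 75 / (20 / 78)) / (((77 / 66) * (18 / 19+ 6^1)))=-1805 / 44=-41.02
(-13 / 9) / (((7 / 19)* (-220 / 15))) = 0.27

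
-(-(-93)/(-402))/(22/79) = 2449/2948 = 0.83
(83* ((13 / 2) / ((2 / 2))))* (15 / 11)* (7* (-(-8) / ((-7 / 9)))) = -582660 / 11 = -52969.09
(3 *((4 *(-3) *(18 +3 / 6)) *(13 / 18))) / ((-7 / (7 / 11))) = 481 / 11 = 43.73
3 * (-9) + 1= -26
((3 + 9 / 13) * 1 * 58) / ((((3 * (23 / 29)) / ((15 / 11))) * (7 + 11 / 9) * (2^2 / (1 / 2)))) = 227070 / 121693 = 1.87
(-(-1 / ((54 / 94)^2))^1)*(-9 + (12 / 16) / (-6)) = -27.65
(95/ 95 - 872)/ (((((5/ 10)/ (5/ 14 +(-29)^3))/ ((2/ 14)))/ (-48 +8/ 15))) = -211745319032/ 735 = -288088869.43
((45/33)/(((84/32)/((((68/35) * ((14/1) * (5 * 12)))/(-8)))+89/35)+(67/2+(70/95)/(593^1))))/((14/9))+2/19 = 69784652578/538492157291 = 0.13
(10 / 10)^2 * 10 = 10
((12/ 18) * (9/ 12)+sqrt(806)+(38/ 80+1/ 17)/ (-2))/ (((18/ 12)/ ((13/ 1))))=4121/ 2040+26 * sqrt(806)/ 3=248.07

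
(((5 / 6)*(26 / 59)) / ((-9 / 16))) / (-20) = 52 / 1593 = 0.03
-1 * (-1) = 1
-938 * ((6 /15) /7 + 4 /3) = -19564 /15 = -1304.27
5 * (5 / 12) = 25 / 12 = 2.08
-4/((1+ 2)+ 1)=-1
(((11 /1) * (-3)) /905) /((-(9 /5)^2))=55 /4887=0.01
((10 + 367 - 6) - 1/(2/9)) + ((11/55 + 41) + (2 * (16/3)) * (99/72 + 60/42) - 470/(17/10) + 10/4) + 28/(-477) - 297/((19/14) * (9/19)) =-298.42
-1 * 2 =-2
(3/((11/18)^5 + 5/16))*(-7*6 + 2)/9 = -25194240/751541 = -33.52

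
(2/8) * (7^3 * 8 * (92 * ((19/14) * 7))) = 599564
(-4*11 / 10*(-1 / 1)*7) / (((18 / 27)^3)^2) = 56133 / 160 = 350.83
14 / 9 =1.56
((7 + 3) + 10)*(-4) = -80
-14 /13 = -1.08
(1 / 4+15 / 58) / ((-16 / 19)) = -1121 / 1856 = -0.60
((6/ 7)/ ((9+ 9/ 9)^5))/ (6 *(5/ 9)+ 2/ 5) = 9/ 3920000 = 0.00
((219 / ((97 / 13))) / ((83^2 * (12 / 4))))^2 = 900601 / 446535342289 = 0.00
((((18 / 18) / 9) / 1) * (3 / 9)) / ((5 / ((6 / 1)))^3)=8 / 125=0.06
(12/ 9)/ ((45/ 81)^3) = 972/ 125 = 7.78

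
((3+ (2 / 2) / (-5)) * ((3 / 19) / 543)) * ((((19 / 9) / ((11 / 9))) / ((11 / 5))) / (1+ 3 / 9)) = 21 / 43802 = 0.00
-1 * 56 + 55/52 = -2857/52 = -54.94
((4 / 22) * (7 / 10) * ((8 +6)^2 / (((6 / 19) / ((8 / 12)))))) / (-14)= -1862 / 495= -3.76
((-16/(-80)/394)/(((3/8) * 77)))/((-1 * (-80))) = 1/4550700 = 0.00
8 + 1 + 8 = 17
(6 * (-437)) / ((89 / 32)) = -83904 / 89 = -942.74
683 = 683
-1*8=-8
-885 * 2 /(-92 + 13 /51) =90270 /4679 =19.29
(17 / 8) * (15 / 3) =85 / 8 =10.62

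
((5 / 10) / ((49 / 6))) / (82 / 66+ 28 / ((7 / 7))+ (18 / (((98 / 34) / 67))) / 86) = 4257 / 2371538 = 0.00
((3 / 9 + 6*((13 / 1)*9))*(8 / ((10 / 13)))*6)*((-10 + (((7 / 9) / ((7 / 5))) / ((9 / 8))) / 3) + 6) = -168088.31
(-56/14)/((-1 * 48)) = 1/12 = 0.08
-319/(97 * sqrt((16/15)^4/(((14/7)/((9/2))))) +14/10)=-23925/12521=-1.91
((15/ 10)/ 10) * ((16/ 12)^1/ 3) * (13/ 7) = 13/ 105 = 0.12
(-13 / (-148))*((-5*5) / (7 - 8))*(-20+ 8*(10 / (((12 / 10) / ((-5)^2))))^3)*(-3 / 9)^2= 17650023.62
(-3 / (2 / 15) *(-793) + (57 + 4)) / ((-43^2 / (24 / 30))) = -71614 / 9245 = -7.75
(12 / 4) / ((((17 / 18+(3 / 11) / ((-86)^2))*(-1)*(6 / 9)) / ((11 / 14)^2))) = -199342539 / 67772194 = -2.94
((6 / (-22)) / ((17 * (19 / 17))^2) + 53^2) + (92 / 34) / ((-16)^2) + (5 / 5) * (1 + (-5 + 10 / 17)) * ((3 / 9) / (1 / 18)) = 24095477445 / 8640896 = 2788.54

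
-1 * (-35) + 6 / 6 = 36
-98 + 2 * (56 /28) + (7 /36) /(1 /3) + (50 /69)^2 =-1769027 /19044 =-92.89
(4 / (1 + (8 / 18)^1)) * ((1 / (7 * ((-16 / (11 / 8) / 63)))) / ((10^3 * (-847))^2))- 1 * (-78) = 2116226111999919 / 27131104000000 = 78.00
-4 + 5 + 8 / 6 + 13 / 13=3.33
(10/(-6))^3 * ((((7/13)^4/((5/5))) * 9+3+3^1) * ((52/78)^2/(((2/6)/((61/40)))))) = -63.60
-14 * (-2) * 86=2408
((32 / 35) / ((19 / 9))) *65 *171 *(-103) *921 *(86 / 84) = -467515839.67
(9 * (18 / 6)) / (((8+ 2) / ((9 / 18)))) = 27 / 20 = 1.35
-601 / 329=-1.83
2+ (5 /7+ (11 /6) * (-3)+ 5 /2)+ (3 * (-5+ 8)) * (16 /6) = 166 /7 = 23.71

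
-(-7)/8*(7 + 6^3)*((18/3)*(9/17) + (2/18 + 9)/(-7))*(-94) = -5261462/153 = -34388.64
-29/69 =-0.42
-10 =-10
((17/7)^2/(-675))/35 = -289/1157625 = -0.00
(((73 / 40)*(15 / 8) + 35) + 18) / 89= 3611 / 5696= 0.63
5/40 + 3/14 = 19/56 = 0.34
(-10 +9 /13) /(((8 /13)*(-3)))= 121 /24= 5.04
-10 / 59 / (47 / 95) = -950 / 2773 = -0.34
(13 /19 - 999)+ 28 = -18436 /19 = -970.32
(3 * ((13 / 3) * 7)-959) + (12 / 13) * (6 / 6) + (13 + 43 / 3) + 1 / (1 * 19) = -622211 / 741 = -839.69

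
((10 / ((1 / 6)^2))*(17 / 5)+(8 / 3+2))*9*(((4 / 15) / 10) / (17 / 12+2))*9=796176 / 1025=776.76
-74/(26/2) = -74/13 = -5.69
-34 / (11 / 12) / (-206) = 204 / 1133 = 0.18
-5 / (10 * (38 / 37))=-37 / 76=-0.49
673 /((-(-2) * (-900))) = -673 /1800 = -0.37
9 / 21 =3 / 7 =0.43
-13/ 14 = -0.93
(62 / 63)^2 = 0.97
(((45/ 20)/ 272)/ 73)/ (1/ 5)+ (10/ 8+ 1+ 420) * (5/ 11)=167684415/ 873664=191.93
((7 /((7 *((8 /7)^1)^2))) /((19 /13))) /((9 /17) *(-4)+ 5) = 221 /1216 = 0.18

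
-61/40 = -1.52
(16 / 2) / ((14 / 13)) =52 / 7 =7.43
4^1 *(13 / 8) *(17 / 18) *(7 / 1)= 1547 / 36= 42.97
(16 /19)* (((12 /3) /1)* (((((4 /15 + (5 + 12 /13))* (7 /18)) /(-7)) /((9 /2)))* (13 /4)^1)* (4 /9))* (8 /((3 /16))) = -9887744 /623295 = -15.86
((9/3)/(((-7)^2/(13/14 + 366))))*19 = 292809/686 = 426.84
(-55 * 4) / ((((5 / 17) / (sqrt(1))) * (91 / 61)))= -501.41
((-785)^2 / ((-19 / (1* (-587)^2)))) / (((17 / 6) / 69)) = -87905461258350 / 323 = -272153130830.80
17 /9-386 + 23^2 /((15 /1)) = -348.84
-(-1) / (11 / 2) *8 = 16 / 11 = 1.45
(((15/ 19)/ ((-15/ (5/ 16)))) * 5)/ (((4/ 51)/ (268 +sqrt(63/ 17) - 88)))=-57375/ 304 - 225 * sqrt(119)/ 1216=-190.75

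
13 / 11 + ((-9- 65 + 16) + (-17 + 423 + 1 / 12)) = 46103 / 132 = 349.27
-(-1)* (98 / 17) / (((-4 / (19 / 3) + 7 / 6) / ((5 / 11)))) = 55860 / 11407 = 4.90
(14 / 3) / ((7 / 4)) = 8 / 3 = 2.67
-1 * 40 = -40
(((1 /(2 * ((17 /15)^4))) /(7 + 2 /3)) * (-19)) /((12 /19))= -18275625 /15367864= -1.19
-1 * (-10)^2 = -100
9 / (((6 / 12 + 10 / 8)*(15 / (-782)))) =-9384 / 35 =-268.11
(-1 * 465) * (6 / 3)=-930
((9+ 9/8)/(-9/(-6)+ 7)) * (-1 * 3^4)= -96.49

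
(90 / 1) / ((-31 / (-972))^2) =88481.33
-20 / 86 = -10 / 43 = -0.23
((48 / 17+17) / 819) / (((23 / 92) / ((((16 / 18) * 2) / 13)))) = 21568 / 1628991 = 0.01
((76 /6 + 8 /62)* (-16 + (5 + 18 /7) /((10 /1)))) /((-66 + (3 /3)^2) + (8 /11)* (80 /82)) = 8180689 /2696535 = 3.03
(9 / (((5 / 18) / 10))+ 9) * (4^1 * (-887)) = -1181484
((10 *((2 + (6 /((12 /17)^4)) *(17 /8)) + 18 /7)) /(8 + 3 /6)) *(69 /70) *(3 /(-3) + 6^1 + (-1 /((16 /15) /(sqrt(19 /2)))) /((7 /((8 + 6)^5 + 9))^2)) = 1244729525 /3838464 - 360055859410555422725 *sqrt(38) /2006237184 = -1106316540562.57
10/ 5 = 2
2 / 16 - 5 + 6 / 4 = -27 / 8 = -3.38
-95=-95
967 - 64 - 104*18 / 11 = 8061 / 11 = 732.82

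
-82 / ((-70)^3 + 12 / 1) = 41 / 171494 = 0.00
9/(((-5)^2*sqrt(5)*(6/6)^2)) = 9*sqrt(5)/125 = 0.16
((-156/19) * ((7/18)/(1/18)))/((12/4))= -364/19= -19.16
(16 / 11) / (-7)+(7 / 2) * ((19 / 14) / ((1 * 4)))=1207 / 1232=0.98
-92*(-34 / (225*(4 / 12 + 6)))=3128 / 1425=2.20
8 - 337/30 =-97/30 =-3.23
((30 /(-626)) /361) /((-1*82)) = 15 /9265426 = 0.00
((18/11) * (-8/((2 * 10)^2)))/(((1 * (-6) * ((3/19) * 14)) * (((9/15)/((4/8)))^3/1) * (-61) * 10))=-19/8116416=-0.00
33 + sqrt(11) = 36.32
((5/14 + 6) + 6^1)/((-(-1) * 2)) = 173/28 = 6.18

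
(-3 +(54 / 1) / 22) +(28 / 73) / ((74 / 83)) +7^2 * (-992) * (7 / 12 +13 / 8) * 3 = -9567777332 / 29711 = -322028.12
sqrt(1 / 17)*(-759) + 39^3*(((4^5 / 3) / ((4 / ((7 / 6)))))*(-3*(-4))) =70866432-759*sqrt(17) / 17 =70866247.92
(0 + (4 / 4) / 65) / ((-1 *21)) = -1 / 1365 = -0.00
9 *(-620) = -5580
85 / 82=1.04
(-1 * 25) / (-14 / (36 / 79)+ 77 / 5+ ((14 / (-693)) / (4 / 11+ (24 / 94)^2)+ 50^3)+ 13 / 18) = -1172250 / 5860563197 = -0.00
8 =8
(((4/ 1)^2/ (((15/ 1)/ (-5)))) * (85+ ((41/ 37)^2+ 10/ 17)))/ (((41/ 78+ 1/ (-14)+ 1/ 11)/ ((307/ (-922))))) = 4967241511232/ 17563132361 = 282.82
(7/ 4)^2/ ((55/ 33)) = 147/ 80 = 1.84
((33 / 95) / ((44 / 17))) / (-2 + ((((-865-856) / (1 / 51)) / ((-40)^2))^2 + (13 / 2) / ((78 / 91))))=19584000 / 439928381137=0.00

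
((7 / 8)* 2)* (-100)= -175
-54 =-54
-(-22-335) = 357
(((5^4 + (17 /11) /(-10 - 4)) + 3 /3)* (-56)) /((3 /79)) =-10152764 /11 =-922978.55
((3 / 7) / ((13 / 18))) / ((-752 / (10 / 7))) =-135 / 119756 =-0.00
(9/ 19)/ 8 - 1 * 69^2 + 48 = -716367/ 152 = -4712.94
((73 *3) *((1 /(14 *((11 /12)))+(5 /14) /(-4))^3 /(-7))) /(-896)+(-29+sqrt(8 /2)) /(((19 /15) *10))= -173104795713 /81209655296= -2.13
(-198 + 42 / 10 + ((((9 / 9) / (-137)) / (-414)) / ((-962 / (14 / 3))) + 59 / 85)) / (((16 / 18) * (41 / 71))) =-95380592817401 / 253534753680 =-376.20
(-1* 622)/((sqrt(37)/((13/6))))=-4043* sqrt(37)/111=-221.56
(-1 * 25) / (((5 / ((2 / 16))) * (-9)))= 5 / 72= 0.07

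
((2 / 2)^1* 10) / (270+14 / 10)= 50 / 1357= 0.04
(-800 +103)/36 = -697/36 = -19.36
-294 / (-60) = 49 / 10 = 4.90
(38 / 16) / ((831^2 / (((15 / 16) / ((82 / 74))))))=3515 / 1208021376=0.00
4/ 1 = 4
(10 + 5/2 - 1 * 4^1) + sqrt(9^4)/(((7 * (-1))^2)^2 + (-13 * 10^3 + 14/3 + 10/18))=809695/95344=8.49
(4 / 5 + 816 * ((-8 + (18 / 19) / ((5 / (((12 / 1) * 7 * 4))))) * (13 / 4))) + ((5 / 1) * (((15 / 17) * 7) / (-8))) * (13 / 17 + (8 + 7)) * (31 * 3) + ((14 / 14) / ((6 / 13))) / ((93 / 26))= 2174818557139 / 15319890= 141960.46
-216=-216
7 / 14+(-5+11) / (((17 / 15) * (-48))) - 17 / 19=-1305 / 2584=-0.51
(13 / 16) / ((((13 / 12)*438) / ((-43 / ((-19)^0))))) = -43 / 584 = -0.07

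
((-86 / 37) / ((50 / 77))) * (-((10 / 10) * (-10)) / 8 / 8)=-3311 / 5920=-0.56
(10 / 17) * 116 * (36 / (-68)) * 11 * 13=-1492920 / 289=-5165.81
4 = 4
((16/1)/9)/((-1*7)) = -16/63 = -0.25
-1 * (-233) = 233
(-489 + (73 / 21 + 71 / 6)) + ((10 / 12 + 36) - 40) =-3338 / 7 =-476.86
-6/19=-0.32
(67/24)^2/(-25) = -4489/14400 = -0.31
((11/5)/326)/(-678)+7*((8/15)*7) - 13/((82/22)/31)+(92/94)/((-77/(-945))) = -69.98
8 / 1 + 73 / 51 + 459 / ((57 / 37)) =297850 / 969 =307.38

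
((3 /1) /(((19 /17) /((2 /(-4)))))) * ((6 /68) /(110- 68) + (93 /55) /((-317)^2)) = -16713489 /5880616280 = -0.00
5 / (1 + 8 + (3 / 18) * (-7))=30 / 47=0.64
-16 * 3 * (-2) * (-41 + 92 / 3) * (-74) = 73408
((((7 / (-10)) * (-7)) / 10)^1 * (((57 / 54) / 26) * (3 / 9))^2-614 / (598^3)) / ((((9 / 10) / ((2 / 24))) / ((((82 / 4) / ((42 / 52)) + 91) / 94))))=2708365619 / 271976122716480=0.00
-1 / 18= -0.06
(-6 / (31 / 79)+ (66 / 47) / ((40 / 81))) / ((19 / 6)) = -1088091 / 276830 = -3.93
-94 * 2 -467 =-655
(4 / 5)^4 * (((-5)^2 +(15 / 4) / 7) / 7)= 1.49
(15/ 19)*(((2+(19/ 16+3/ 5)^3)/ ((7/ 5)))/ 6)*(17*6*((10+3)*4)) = 2617661241/ 680960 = 3844.07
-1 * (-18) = 18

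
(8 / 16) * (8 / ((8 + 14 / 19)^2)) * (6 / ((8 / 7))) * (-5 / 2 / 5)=-7581 / 55112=-0.14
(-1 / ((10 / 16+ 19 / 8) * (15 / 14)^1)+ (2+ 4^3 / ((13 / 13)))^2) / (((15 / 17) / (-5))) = -3332102 / 135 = -24682.24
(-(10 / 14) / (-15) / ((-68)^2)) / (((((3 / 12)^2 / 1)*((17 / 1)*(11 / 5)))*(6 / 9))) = 5 / 756602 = 0.00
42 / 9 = 14 / 3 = 4.67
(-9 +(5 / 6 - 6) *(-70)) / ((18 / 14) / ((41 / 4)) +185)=303646 / 159393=1.91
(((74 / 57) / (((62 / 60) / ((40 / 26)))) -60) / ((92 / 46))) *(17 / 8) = -1889635 / 30628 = -61.70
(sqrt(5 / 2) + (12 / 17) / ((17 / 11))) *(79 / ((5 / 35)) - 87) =61512 / 289 + 233 *sqrt(10) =949.65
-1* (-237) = 237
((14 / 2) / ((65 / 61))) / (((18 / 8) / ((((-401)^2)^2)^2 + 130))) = 1141938847206385129529348 / 585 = 1952032217446812187229.66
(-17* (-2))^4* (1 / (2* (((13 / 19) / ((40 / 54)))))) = 253903840 / 351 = 723372.76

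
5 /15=0.33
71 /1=71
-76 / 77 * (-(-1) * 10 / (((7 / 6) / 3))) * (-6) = 82080 / 539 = 152.28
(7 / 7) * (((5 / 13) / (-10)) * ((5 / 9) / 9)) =-5 / 2106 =-0.00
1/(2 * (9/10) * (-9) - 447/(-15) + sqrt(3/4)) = 0.07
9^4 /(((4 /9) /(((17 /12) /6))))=111537 /32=3485.53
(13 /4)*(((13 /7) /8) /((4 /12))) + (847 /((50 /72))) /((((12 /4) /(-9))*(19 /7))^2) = 3016697403 /2021600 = 1492.23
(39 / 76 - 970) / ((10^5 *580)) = -73681 / 4408000000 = -0.00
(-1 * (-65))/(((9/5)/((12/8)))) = 54.17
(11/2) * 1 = 11/2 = 5.50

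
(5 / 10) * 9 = 9 / 2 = 4.50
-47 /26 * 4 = -94 /13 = -7.23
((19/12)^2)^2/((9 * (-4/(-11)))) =1.92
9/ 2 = 4.50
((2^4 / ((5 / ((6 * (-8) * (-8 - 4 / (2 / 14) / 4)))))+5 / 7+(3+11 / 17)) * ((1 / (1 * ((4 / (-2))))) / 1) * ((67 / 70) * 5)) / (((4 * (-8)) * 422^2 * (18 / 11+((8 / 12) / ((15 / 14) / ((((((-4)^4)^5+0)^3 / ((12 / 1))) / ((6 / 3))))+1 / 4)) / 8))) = 70639404551802269459400708588971856883542813 / 143549195308306917782305680841362465723038804992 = 0.00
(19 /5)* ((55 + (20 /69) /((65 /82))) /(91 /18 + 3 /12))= 39.65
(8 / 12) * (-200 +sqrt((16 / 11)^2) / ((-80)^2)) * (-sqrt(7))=352.77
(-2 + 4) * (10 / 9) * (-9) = -20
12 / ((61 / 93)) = 1116 / 61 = 18.30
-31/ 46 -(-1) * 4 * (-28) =-5183/ 46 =-112.67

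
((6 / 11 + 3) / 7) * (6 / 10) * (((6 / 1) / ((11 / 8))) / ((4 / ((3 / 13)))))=324 / 4235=0.08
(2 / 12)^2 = 1 / 36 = 0.03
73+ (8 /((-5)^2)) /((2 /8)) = 1857 /25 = 74.28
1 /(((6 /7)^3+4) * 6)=343 /9528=0.04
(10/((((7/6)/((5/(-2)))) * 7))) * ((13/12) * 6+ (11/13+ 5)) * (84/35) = -57780/637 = -90.71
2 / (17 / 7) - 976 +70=-15388 / 17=-905.18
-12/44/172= -3/1892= -0.00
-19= -19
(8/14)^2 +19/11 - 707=-379966/539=-704.95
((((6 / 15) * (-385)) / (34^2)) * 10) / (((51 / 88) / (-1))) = 33880 / 14739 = 2.30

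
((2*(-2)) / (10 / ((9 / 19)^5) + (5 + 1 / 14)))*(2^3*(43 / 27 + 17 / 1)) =-491847552 / 350846339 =-1.40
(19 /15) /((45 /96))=608 /225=2.70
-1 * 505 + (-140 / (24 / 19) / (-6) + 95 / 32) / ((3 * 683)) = -504.99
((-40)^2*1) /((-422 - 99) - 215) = -50 /23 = -2.17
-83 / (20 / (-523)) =43409 / 20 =2170.45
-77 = -77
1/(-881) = -1/881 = -0.00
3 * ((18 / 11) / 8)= 27 / 44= 0.61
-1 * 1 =-1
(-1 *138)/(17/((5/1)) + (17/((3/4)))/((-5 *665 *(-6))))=-4129650/101779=-40.57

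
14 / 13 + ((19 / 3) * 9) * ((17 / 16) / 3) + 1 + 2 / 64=9275 / 416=22.30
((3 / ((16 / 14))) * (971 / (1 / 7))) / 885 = 47579 / 2360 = 20.16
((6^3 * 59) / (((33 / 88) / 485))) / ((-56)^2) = 257535 / 49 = 5255.82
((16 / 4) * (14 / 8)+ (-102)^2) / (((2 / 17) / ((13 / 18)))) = 2300831 / 36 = 63911.97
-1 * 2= -2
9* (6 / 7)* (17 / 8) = 459 / 28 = 16.39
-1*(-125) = 125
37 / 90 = 0.41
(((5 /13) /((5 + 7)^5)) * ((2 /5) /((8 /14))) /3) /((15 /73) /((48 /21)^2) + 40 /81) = 511 /755403480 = 0.00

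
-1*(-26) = 26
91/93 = 0.98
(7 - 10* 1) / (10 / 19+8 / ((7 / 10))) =-133 / 530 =-0.25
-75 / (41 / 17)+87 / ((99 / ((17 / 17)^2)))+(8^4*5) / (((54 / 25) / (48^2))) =29556695114 / 1353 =21845303.11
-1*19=-19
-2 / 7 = -0.29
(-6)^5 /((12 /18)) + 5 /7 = -81643 /7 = -11663.29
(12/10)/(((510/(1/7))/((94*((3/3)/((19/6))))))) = 564/56525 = 0.01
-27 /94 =-0.29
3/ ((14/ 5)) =15/ 14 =1.07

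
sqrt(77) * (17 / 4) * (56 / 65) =238 * sqrt(77) / 65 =32.13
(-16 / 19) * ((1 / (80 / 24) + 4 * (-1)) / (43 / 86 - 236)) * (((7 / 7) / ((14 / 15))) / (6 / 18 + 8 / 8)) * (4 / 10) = -444 / 104405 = -0.00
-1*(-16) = 16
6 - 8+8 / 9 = -10 / 9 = -1.11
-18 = -18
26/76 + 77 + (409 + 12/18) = 55519/114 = 487.01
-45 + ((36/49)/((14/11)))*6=-14247/343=-41.54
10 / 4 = 5 / 2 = 2.50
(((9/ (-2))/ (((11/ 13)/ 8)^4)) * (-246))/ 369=350957568/ 14641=23970.87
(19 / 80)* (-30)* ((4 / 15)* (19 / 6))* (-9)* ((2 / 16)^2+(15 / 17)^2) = 15908187 / 369920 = 43.00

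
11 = 11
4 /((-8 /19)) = -19 /2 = -9.50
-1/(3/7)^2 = -49/9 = -5.44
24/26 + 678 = 8826/13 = 678.92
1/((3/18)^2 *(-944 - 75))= -36/1019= -0.04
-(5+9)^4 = -38416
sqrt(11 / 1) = sqrt(11) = 3.32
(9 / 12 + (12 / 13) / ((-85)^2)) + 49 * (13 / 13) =18691123 / 375700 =49.75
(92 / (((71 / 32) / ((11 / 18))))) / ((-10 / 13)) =-105248 / 3195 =-32.94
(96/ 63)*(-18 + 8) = -320/ 21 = -15.24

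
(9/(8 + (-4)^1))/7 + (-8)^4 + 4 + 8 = 115033/28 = 4108.32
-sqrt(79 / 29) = -sqrt(2291) / 29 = -1.65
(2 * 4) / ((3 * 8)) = 1 / 3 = 0.33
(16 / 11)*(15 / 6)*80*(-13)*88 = -332800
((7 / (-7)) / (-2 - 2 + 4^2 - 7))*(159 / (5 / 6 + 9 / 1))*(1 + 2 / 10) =-3.88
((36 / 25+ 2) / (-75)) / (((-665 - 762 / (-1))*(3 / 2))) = -172 / 545625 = -0.00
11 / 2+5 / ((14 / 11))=66 / 7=9.43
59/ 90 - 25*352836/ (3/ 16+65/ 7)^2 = -98291.35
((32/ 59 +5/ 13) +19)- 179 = -122009/ 767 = -159.07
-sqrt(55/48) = -sqrt(165)/12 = -1.07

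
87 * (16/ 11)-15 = 1227/ 11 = 111.55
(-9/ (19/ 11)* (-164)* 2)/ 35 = 32472/ 665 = 48.83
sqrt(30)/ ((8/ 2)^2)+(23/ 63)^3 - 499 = -124761286/ 250047+sqrt(30)/ 16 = -498.61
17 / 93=0.18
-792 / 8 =-99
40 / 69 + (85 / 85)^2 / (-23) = 37 / 69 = 0.54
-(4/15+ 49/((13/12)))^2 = -78712384/38025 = -2070.02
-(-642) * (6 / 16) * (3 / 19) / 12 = 3.17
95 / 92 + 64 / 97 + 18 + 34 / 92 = 20.06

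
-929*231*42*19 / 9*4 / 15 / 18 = -38055556 / 135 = -281893.01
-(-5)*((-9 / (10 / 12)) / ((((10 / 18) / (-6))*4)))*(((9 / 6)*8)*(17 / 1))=148716 / 5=29743.20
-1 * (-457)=457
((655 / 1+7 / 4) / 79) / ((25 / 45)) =23643 / 1580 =14.96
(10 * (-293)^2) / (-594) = -429245 / 297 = -1445.27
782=782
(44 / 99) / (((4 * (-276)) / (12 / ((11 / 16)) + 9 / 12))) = -89 / 12144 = -0.01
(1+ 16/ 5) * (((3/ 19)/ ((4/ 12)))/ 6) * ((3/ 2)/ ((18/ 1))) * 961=20181/ 760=26.55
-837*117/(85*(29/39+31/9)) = -11457693/41650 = -275.09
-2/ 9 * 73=-16.22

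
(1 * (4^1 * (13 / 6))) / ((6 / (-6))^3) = -8.67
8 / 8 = 1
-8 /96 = -1 /12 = -0.08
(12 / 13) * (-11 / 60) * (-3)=33 / 65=0.51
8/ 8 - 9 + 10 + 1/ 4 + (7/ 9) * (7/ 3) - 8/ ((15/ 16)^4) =-1274027/ 202500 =-6.29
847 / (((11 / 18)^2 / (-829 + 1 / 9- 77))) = -2054556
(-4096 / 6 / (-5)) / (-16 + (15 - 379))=-512 / 1425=-0.36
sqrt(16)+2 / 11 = 46 / 11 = 4.18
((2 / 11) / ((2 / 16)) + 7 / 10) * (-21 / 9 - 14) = -3871 / 110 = -35.19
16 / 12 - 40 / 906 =1.29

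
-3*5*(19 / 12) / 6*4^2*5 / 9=-950 / 27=-35.19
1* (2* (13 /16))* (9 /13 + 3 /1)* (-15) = -90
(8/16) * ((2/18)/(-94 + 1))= -1/1674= -0.00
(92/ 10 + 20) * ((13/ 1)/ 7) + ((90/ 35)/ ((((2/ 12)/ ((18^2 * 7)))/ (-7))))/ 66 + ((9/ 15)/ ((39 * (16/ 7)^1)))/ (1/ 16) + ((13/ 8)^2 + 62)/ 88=-9369236769/ 2562560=-3656.20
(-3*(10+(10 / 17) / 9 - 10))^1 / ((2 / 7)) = -35 / 51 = -0.69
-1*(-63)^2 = -3969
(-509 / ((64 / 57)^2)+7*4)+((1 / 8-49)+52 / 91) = -12158331 / 28672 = -424.05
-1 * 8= -8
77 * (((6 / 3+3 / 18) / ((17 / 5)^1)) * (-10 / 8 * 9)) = -75075 / 136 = -552.02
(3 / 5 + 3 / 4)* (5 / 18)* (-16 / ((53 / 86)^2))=-44376 / 2809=-15.80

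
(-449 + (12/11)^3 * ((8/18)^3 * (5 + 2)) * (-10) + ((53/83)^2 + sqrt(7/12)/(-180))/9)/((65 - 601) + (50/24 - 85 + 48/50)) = 5 * sqrt(21)/30032694 + 11312292460000/15298752764097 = 0.74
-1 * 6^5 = -7776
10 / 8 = 5 / 4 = 1.25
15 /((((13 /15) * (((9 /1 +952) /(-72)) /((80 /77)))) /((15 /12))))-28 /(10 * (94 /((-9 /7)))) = -372042351 /226060835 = -1.65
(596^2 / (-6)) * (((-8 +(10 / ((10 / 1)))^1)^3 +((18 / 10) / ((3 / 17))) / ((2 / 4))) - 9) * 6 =588948128 / 5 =117789625.60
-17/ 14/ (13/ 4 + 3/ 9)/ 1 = -0.34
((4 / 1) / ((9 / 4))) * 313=5008 / 9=556.44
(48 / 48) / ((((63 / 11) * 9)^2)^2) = 14641 / 103355177121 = 0.00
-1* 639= -639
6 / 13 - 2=-20 / 13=-1.54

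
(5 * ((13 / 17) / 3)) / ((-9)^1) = -65 / 459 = -0.14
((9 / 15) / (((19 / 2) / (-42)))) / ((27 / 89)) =-2492 / 285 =-8.74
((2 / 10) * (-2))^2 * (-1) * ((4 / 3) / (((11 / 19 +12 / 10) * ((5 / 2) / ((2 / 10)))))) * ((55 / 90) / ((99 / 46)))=-13984 / 5133375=-0.00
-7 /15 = -0.47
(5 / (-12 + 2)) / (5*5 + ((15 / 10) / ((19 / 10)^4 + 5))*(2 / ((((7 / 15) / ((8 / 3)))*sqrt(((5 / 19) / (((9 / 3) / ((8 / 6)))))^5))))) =177029721001 / 575993193353950 - 73818729054*sqrt(95) / 287996596676975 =-0.00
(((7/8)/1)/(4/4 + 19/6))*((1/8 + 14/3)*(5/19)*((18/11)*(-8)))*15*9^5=-1283430015/418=-3070406.73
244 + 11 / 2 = 499 / 2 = 249.50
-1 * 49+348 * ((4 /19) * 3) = 3245 /19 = 170.79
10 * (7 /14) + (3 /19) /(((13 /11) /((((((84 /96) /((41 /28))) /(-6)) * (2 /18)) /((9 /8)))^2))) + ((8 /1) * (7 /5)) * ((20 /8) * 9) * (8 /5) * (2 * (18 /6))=99059107945321 /40862596905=2424.20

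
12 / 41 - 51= -2079 / 41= -50.71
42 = 42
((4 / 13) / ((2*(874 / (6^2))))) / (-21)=-12 / 39767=-0.00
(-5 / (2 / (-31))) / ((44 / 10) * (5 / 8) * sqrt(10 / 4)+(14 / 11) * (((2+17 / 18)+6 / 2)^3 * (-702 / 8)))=-41055454079640 / 12427547616730009 - 2406341520 * sqrt(10) / 12427547616730009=-0.00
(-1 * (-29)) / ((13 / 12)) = 348 / 13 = 26.77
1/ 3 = 0.33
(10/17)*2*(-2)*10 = -23.53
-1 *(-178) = 178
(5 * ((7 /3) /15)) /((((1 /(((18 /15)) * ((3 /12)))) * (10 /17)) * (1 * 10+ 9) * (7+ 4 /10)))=119 /42180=0.00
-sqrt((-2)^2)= -2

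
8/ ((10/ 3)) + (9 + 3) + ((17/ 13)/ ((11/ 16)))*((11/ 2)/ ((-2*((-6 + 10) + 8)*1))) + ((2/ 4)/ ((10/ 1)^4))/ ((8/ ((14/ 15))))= 13.96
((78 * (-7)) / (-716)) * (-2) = -273 / 179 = -1.53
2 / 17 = 0.12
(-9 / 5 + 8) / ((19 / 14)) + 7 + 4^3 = 7179 / 95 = 75.57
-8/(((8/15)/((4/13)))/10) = -600/13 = -46.15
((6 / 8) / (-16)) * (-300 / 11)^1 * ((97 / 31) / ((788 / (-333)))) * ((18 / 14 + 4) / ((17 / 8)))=-268905825 / 63952504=-4.20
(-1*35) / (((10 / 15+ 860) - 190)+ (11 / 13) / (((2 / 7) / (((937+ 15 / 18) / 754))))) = -274456 / 5287985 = -0.05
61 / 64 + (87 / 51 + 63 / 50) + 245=6770597 / 27200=248.92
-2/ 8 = -1/ 4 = -0.25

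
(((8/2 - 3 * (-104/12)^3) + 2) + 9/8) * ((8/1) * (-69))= -3245783/3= -1081927.67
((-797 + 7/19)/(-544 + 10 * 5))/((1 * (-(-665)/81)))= 613008/3120845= 0.20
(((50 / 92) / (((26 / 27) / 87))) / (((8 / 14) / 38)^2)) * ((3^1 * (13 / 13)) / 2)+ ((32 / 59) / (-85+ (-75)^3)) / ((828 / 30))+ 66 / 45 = 9698014431489717 / 29775185440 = 325707.94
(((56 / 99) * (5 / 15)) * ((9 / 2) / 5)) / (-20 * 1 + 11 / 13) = -364 / 41085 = -0.01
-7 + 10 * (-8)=-87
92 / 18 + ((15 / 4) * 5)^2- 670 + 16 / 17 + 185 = -311839 / 2448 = -127.39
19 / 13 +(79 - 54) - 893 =-11265 / 13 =-866.54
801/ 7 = 114.43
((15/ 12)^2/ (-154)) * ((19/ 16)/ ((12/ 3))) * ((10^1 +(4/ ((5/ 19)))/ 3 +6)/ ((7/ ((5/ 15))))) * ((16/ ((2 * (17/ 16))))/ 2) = -7505/ 659736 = -0.01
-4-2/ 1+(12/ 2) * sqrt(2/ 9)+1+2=-3+2 * sqrt(2)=-0.17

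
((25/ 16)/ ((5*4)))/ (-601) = -5/ 38464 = -0.00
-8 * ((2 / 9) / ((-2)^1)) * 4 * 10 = 320 / 9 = 35.56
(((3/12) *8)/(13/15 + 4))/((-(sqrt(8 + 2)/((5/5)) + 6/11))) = 990/42851 - 1815 *sqrt(10)/42851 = -0.11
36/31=1.16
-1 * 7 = -7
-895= -895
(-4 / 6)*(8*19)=-304 / 3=-101.33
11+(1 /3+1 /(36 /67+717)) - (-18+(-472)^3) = 1685094089289 /16025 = 105154077.33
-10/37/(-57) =10/2109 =0.00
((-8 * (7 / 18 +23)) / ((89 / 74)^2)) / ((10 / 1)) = -4610792 / 356445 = -12.94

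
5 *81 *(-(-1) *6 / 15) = 162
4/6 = 2/3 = 0.67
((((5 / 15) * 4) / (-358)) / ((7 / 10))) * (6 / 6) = -20 / 3759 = -0.01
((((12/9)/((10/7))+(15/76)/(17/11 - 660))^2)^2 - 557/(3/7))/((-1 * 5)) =6037706636070261595395993198959/23241457006510380109120800000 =259.78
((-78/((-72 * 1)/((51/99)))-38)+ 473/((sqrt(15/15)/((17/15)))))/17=987277/33660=29.33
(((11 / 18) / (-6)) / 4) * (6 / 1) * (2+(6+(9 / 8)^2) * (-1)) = 3707 / 4608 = 0.80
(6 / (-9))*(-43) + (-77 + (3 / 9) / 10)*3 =-6067 / 30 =-202.23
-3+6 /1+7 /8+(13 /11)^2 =5103 /968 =5.27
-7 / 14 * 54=-27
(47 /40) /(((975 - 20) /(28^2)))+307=1470531 /4775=307.96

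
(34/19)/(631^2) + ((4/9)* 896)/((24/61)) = 206737933270/204256593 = 1012.15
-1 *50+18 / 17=-832 / 17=-48.94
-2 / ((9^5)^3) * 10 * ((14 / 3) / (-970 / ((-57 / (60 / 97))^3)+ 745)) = -3614034536 / 5939503720893111606342093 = -0.00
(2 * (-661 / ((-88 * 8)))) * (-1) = -661 / 352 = -1.88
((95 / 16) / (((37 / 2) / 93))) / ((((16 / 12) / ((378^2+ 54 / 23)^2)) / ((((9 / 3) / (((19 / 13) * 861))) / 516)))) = 16322003157080205 / 7729612576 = 2111619.83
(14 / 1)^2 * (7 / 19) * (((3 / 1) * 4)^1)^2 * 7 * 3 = 4148928 / 19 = 218364.63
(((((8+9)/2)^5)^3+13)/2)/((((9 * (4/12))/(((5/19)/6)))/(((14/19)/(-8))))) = -100184806802858462195/1703411712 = -58814205689.14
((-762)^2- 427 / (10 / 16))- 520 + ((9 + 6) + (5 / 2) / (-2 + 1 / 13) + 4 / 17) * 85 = 5806253 / 10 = 580625.30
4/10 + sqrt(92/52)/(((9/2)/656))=2/5 + 1312 * sqrt(299)/117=194.30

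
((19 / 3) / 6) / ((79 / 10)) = 95 / 711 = 0.13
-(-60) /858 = 10 /143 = 0.07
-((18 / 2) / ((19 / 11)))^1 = -99 / 19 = -5.21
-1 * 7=-7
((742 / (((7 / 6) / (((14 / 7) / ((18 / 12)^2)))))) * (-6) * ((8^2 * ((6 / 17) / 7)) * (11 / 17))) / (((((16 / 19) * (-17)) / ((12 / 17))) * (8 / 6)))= 153128448 / 584647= 261.92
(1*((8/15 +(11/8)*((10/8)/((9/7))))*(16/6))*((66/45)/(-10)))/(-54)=29623/2187000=0.01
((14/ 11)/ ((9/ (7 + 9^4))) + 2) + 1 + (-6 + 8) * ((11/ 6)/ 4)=369359/ 396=932.72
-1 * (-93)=93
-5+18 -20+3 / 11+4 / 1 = -30 / 11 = -2.73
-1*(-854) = 854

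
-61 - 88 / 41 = -2589 / 41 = -63.15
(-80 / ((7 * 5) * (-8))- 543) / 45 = -3799 / 315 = -12.06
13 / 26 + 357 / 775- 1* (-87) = 136339 / 1550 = 87.96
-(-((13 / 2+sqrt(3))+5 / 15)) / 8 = sqrt(3) / 8+41 / 48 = 1.07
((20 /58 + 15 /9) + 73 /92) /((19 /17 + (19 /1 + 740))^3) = 8484751 /1328473628829984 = 0.00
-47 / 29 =-1.62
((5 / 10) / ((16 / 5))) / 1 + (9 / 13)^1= 353 / 416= 0.85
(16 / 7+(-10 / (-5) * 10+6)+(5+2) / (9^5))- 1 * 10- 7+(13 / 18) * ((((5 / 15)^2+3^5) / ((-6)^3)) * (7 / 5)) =83890547 / 8266860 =10.15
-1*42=-42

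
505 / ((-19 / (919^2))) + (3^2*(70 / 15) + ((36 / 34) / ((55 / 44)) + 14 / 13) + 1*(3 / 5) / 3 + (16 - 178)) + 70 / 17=-471288540382 / 20995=-22447656.13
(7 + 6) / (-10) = -13 / 10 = -1.30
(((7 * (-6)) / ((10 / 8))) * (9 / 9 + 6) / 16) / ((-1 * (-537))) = -49 / 1790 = -0.03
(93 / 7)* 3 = 279 / 7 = 39.86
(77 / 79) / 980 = 11 / 11060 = 0.00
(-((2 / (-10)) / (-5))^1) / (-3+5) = -1 / 50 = -0.02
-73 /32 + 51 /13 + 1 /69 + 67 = 1970711 /28704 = 68.66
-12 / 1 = -12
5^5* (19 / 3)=59375 / 3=19791.67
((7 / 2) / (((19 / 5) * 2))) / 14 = 5 / 152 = 0.03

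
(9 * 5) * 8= 360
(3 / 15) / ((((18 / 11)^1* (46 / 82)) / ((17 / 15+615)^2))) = 19260984182 / 232875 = 82709.54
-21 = -21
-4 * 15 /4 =-15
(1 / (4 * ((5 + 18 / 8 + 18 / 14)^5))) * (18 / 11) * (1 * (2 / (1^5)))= 154893312 / 8577923917189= 0.00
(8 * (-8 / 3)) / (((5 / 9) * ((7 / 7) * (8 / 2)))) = -48 / 5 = -9.60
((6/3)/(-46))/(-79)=1/1817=0.00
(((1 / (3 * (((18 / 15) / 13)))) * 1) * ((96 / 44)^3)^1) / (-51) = -16640 / 22627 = -0.74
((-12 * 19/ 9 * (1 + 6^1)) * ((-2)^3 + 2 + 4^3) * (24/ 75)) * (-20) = 987392/ 15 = 65826.13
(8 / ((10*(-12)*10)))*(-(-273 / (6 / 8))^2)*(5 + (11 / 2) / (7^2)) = 112892 / 25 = 4515.68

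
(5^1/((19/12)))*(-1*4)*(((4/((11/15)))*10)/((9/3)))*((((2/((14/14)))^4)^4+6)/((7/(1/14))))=-1573008000/10241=-153599.06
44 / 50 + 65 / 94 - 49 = -111457 / 2350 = -47.43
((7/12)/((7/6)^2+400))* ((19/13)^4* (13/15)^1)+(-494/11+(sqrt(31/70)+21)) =-41733920978/1745944915+sqrt(2170)/70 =-23.24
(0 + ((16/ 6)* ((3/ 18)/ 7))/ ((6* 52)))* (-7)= -1/ 702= -0.00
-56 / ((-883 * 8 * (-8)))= -7 / 7064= -0.00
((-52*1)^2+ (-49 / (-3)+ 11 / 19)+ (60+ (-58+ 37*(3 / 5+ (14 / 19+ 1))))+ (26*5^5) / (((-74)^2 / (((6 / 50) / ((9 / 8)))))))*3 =1096737468 / 130055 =8432.87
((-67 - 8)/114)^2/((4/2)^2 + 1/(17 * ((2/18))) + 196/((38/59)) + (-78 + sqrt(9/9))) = 10625/5691336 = 0.00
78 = 78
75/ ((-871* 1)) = -75/ 871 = -0.09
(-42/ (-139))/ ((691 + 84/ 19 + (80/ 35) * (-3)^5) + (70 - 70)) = 5586/ 2588041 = 0.00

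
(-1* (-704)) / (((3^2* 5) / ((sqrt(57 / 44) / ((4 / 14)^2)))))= 392* sqrt(627) / 45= 218.13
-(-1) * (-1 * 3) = -3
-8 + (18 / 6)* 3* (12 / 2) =46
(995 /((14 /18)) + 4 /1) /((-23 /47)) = -422201 /161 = -2622.37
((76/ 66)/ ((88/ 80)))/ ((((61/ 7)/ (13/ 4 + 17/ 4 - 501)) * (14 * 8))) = -31255/ 59048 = -0.53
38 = 38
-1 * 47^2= -2209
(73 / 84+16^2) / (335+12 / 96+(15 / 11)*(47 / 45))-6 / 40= 7628051 / 12438860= 0.61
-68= -68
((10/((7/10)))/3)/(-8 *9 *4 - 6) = -50/3087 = -0.02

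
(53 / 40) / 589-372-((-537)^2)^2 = -1959171393357427 / 23560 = -83156680533.00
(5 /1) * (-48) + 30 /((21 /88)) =-800 /7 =-114.29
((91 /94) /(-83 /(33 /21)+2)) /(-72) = 77 /291024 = 0.00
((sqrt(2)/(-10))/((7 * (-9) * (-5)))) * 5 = -sqrt(2)/630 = -0.00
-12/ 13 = -0.92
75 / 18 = 25 / 6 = 4.17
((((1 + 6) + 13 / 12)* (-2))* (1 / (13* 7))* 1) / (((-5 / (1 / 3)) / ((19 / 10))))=1843 / 81900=0.02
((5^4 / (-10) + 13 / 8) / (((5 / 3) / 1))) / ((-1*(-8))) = -1461 / 320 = -4.57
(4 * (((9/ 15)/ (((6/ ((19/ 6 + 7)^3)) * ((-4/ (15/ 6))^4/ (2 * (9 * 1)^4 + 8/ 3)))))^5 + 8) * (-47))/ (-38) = 2555601619057132932599974591747187647165023338881215835402393/ 1251406407908908561211483851063296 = 2042183580734196123150535000.00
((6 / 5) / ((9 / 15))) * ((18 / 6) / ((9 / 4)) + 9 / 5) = 94 / 15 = 6.27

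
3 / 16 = 0.19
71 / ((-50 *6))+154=46129 / 300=153.76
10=10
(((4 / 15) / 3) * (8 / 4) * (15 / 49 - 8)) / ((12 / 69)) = -7.86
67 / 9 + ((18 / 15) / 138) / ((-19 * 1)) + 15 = 441361 / 19665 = 22.44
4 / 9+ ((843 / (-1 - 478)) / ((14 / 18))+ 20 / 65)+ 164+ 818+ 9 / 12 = 1539764771 / 1569204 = 981.24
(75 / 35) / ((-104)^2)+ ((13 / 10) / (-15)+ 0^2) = -491003 / 5678400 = -0.09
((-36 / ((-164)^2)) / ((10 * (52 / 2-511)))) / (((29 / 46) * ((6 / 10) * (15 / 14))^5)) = 3092488 / 775617308325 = 0.00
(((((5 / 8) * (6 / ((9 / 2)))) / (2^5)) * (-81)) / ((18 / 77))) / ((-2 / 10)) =5775 / 128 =45.12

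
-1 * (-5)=5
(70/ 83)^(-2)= 6889/ 4900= 1.41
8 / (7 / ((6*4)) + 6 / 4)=192 / 43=4.47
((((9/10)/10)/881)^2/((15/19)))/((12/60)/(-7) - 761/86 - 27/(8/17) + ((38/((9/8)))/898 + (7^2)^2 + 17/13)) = 8111778129/1433542683878098266250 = 0.00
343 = 343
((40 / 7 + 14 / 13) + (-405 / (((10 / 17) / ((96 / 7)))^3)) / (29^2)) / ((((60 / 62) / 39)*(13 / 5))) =-94487.32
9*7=63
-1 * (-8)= 8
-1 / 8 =-0.12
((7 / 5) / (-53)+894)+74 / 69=16365917 / 18285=895.05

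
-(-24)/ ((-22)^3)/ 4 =-3/ 5324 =-0.00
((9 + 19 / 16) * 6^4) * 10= 132030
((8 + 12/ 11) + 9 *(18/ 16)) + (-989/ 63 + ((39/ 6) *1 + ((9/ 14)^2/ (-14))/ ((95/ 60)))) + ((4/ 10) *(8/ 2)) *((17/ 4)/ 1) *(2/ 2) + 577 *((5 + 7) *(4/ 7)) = 102542038331/ 25807320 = 3973.37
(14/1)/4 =7/2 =3.50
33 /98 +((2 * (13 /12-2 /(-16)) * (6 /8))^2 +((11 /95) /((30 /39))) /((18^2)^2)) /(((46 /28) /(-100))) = -199.63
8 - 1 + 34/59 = 447/59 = 7.58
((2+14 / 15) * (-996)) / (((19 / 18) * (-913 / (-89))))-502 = -73322 / 95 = -771.81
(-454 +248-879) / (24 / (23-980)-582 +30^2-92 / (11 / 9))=-346115 / 77422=-4.47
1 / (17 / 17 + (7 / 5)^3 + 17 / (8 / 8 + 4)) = 125 / 893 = 0.14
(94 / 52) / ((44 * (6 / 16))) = 47 / 429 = 0.11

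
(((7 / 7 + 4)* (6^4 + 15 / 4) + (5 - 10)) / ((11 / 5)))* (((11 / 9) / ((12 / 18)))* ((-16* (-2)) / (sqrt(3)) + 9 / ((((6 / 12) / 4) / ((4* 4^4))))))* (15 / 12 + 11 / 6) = 4805375* sqrt(3) / 27 + 1230176000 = 1230484264.95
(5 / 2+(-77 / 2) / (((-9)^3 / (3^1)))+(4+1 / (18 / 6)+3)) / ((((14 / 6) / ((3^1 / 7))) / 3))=2428 / 441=5.51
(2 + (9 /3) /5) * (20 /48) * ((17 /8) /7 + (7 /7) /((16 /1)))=533 /1344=0.40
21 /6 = 7 /2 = 3.50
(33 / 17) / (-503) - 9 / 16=-77487 / 136816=-0.57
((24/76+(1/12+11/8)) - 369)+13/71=-11883377/32376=-367.04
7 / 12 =0.58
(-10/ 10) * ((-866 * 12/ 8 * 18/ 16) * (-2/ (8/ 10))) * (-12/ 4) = 175365/ 16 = 10960.31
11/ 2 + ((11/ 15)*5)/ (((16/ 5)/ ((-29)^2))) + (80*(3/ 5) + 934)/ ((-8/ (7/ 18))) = 132683/ 144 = 921.41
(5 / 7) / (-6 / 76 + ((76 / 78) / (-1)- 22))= -1482 / 47831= -0.03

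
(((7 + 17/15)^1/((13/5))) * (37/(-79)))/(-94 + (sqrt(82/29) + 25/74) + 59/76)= 35693750816 * sqrt(2378)/6093643734002877 + 32049294462680/2031214578000959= 0.02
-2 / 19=-0.11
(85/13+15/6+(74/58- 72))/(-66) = 46511/49764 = 0.93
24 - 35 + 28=17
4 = 4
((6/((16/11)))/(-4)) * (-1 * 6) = 99/16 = 6.19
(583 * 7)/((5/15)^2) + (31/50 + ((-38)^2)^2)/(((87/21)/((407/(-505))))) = -270132901269/732250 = -368908.02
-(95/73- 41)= 2898/73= 39.70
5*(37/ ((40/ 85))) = 3145/ 8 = 393.12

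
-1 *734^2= -538756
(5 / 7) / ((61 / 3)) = 15 / 427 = 0.04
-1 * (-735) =735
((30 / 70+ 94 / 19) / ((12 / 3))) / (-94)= -715 / 50008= -0.01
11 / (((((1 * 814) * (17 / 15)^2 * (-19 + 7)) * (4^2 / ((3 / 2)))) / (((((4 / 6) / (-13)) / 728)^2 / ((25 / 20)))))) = -5 / 15323889538048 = -0.00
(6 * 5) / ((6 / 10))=50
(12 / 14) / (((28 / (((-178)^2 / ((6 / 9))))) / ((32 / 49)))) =2281248 / 2401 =950.12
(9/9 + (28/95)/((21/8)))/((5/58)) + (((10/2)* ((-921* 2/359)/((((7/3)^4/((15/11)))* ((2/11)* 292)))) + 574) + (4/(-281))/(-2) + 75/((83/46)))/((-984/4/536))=-113890699728052288589/85741801100348925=-1328.30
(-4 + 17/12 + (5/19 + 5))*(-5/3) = -3055/684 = -4.47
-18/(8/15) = -135/4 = -33.75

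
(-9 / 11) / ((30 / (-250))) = 75 / 11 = 6.82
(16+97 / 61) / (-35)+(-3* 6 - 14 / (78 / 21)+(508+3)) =13564651 / 27755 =488.73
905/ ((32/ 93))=84165/ 32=2630.16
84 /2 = 42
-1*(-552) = 552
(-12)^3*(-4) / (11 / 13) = 89856 / 11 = 8168.73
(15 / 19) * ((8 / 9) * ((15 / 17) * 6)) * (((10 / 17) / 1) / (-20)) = -600 / 5491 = -0.11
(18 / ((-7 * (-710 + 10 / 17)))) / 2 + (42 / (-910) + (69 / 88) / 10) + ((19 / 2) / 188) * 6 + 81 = 4102194559 / 50434384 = 81.34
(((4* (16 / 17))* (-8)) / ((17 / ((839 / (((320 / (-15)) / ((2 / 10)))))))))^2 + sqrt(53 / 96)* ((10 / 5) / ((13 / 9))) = 3* sqrt(318) / 52 + 405458496 / 2088025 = 195.21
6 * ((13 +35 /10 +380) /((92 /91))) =2353.14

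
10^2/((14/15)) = 750/7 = 107.14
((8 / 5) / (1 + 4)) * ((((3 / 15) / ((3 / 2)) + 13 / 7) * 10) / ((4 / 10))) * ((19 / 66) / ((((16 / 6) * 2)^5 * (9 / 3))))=3249 / 9175040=0.00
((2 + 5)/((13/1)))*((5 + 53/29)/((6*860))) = 231/324220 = 0.00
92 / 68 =23 / 17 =1.35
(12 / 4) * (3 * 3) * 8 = 216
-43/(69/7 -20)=301/71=4.24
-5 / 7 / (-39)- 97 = -96.98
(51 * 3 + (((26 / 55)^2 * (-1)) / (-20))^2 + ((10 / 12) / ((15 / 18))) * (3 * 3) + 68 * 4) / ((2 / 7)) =694990168677 / 457531250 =1519.00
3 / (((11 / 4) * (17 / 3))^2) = 432 / 34969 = 0.01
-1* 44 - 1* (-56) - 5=7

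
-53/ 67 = -0.79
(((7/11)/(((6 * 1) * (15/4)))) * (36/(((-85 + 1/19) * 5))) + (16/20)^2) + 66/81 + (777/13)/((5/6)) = 380003636/5193045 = 73.18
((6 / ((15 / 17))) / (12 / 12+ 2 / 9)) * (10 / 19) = 612 / 209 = 2.93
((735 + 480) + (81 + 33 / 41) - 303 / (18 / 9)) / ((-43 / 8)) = -375660 / 1763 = -213.08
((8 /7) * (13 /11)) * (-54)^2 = 303264 /77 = 3938.49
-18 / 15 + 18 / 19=-24 / 95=-0.25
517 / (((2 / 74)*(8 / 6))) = 57387 / 4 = 14346.75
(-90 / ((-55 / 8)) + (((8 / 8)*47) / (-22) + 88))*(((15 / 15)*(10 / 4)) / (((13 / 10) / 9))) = 489825 / 286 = 1712.67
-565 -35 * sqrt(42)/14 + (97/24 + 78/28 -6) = -94781/168 -5 * sqrt(42)/2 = -580.37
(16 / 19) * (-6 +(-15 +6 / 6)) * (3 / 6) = -160 / 19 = -8.42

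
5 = 5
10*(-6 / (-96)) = 0.62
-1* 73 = -73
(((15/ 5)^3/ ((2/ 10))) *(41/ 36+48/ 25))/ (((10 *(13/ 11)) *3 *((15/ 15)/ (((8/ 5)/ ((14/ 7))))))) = 9.32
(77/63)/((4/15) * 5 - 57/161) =161/129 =1.25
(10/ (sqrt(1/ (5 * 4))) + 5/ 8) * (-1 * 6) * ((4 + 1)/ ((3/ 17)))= -3400 * sqrt(5) - 425/ 4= -7708.88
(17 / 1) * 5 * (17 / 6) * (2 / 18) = 1445 / 54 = 26.76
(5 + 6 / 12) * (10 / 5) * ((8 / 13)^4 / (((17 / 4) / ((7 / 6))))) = 630784 / 1456611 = 0.43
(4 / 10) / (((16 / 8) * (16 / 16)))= 1 / 5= 0.20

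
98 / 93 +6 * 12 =6794 / 93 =73.05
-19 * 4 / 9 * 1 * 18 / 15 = -152 / 15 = -10.13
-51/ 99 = -17/ 33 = -0.52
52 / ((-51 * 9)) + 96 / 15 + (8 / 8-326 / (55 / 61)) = -8943721 / 25245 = -354.28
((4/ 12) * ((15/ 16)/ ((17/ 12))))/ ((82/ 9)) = 135/ 5576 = 0.02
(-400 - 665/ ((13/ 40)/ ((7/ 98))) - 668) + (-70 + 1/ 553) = -9231769/ 7189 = -1284.15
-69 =-69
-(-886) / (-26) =-443 / 13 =-34.08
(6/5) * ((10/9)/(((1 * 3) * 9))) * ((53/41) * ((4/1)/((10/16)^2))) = 54272/83025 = 0.65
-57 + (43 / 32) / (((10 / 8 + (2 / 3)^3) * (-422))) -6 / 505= -16232721777 / 284714960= -57.01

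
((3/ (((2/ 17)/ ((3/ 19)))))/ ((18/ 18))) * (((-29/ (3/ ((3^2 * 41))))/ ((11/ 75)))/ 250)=-1637253/ 4180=-391.69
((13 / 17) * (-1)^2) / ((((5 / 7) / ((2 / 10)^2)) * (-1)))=-91 / 2125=-0.04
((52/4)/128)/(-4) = -0.03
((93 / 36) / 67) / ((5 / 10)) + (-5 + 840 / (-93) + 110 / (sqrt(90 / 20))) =-173909 / 12462 + 110 *sqrt(2) / 3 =37.90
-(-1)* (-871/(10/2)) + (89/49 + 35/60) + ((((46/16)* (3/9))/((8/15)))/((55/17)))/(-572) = -50849009881/295975680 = -171.80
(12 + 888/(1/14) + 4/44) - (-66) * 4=12708.09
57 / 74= 0.77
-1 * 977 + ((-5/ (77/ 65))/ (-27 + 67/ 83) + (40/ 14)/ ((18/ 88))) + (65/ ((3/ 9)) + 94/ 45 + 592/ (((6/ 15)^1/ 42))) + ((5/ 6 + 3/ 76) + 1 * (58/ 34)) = 99590922884219/ 1622086620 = 61396.80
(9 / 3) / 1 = 3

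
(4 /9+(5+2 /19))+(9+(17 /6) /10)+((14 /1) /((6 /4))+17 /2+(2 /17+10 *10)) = 7720063 /58140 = 132.78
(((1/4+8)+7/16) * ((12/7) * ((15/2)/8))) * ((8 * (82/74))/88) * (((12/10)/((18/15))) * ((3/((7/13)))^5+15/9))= 2893203835815/383065144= 7552.77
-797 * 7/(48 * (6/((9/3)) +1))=-5579/144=-38.74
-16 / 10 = -8 / 5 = -1.60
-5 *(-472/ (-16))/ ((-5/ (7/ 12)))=413/ 24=17.21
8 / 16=1 / 2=0.50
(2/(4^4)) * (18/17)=9/1088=0.01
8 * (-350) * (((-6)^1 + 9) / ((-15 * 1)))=560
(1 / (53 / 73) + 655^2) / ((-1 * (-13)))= 33002.03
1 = 1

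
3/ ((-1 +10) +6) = 1/ 5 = 0.20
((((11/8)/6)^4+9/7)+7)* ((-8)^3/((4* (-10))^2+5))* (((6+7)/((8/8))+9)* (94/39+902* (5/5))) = -52608.70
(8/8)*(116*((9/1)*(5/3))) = 1740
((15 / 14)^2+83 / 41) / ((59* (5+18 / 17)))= 433381 / 48834772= 0.01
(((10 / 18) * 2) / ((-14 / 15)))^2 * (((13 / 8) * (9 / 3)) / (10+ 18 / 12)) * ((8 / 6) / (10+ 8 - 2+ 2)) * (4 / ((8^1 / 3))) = 8125 / 121716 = 0.07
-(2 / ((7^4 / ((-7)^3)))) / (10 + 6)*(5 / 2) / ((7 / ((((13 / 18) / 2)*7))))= 65 / 4032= 0.02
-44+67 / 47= -42.57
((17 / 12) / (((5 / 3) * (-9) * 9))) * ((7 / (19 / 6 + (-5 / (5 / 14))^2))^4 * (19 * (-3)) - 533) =18477696200296549 / 3303593749012500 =5.59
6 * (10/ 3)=20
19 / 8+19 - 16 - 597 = -4733 / 8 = -591.62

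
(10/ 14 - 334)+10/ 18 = -20962/ 63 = -332.73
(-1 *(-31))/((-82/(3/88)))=-93/7216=-0.01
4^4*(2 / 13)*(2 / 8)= 128 / 13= 9.85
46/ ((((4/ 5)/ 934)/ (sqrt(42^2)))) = 2255610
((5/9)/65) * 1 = 1/117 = 0.01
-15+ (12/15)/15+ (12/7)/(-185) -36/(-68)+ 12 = -801298/330225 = -2.43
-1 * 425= -425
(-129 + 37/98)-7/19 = -240181/1862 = -128.99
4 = 4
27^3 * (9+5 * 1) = 275562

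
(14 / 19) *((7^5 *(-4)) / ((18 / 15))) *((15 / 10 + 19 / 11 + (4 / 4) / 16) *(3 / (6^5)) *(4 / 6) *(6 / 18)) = -113531285 / 9751104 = -11.64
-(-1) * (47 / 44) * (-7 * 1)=-329 / 44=-7.48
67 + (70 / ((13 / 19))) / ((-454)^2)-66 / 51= 1496516523 / 22775818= 65.71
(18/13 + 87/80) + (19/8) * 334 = 827551/1040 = 795.72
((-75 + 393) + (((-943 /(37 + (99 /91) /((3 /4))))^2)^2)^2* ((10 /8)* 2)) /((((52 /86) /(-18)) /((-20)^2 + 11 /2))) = -4614519700718082154157306028930223077316269537 /1168301363360859102665834544052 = -3949768309302890.29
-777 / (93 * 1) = -8.35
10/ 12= 5/ 6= 0.83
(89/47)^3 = 6.79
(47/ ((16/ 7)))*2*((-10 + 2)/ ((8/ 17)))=-5593/ 8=-699.12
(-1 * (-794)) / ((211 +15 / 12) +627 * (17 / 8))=6352 / 12357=0.51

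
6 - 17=-11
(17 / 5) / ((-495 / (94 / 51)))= -94 / 7425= -0.01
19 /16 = 1.19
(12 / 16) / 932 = 3 / 3728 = 0.00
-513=-513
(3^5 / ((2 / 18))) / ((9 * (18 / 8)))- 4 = 104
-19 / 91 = -0.21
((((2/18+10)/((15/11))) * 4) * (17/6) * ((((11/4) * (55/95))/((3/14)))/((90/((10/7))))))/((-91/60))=-90508/13851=-6.53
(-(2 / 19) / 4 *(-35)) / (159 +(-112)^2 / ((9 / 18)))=35 / 959386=0.00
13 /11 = 1.18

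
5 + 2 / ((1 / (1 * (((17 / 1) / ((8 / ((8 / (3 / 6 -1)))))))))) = -63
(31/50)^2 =961/2500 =0.38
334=334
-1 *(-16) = 16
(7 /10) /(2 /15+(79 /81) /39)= 22113 /5002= 4.42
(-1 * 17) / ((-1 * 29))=17 / 29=0.59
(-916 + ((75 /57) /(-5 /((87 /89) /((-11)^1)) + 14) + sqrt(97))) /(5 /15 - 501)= 319165431 /174452794 - 3 * sqrt(97) /1502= 1.81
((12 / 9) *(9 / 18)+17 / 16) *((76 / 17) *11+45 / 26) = 88.03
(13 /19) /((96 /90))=195 /304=0.64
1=1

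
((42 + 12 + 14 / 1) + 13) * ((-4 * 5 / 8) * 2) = -405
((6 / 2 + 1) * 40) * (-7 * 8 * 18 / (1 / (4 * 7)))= -4515840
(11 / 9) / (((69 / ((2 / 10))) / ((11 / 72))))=121 / 223560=0.00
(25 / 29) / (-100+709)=25 / 17661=0.00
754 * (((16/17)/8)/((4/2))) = 754/17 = 44.35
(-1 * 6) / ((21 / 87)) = -174 / 7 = -24.86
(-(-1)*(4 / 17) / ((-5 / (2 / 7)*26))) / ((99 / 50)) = -40 / 153153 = -0.00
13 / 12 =1.08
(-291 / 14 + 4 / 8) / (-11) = 1.84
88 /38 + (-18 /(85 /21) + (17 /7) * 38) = 1019196 /11305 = 90.15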